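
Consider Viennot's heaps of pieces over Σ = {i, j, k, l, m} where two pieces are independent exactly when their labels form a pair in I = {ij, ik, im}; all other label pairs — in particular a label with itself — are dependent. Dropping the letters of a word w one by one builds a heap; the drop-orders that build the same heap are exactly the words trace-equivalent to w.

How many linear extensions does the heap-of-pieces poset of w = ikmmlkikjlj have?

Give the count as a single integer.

16

0(i) covers ∅
1(k) covers ∅
2(m) covers 1:k
3(m) covers 2:m
4(l) covers 0:i, 3:m
5(k) covers 4:l
6(i) covers 4:l
7(k) covers 5:k
8(j) covers 7:k
9(l) covers 6:i, 8:j
10(j) covers 9:l
floor of heap: 0:i, 1:k
completions by unplaced set U, small U first (add the entries for U minus each lowest piece of U):
  |U|=1: {10}:1
  |U|=2: {9,10}:1
  |U|=3: {6,9,10}:1  {8,9,10}:1
  |U|=4: {6,8,9,10}:2  {7,8,9,10}:1
  |U|=5: {5,7,8,9,10}:1  {6,7,8,9,10}:3
  |U|=6: {5,6,7,8,9,10}:4
  |U|=7: {4,5,6,7,8,9,10}:4
  |U|=8: {0,4,5,6,7,8,9,10}:4  {3,4,5,6,7,8,9,10}:4
  |U|=9: {0,3,4,5,6,7,8,9,10}:8  {2,3,4,5,6,7,8,9,10}:4
  start at 0(i): 4
  start at 1(k): 12
sum over floor = 16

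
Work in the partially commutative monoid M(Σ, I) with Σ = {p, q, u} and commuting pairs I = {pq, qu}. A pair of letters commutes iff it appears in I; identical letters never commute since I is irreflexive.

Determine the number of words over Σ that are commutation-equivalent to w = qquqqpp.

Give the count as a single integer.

35

piece 0:q — minimal
piece 1:q rests on {0:q}
piece 2:u — minimal
piece 3:q rests on {1:q}
piece 4:q rests on {3:q}
piece 5:p rests on {2:u}
piece 6:p rests on {5:p}
minimal pieces: {0:q, 2:u}
ways to finish when only these pieces remain (= sum over removing one remaining piece with nothing left below it):
  1 left: {4}→1  {6}→1
  2 left: {3,4}→1  {4,6}→2  {5,6}→1
  3 left: {1,3,4}→1  {2,5,6}→1  {3,4,6}→3  {4,5,6}→3
  4 left: {0,1,3,4}→1  {1,3,4,6}→4  {2,4,5,6}→4  {3,4,5,6}→6
  5 left: {0,1,3,4,6}→5  {1,3,4,5,6}→10  {2,3,4,5,6}→10
  placing 0:q first → 20 extensions
  placing 2:u first → 15 extensions
total linear extensions = 35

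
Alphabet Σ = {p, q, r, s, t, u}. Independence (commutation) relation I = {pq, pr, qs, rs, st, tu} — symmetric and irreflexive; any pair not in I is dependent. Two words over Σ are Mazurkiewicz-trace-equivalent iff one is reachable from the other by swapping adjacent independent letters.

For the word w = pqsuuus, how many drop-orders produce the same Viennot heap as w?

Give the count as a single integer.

#0=p has no predecessor
#1=q has no predecessor
#2=s depends on [0:p]
#3=u depends on [1:q, 2:s]
#4=u depends on [3:u]
#5=u depends on [4:u]
#6=s depends on [5:u]
sources: [0:p, 1:q]
N(rest) = Σ N(rest − s) over sources s of rest; N(one piece) = 1:
  size 1 → [6]=1
  size 2 → [5,6]=1
  size 3 → [4,5,6]=1
  size 4 → [3,4,5,6]=1
  size 5 → [1,3,4,5,6]=1  [2,3,4,5,6]=1
  first=0(p) contributes 2
  first=1(q) contributes 1
|[w]| = 3

3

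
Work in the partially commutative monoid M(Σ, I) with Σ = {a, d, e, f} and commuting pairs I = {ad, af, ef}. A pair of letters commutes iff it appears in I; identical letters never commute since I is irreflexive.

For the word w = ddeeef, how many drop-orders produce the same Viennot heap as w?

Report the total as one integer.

4

0(d) covers ∅
1(d) covers 0:d
2(e) covers 1:d
3(e) covers 2:e
4(e) covers 3:e
5(f) covers 1:d
floor of heap: 0:d
completions by unplaced set U, small U first (add the entries for U minus each lowest piece of U):
  |U|=1: {4}:1  {5}:1
  |U|=2: {3,4}:1  {4,5}:2
  |U|=3: {2,3,4}:1  {3,4,5}:3
  |U|=4: {2,3,4,5}:4
  start at 0(d): 4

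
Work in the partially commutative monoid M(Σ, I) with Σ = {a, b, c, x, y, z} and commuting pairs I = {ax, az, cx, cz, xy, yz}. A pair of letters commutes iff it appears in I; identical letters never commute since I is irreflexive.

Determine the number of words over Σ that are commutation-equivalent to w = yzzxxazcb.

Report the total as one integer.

56

0(y) covers ∅
1(z) covers ∅
2(z) covers 1:z
3(x) covers 2:z
4(x) covers 3:x
5(a) covers 0:y
6(z) covers 4:x
7(c) covers 5:a
8(b) covers 6:z, 7:c
floor of heap: 0:y, 1:z
completions by unplaced set U, small U first (add the entries for U minus each lowest piece of U):
  |U|=1: {8}:1
  |U|=2: {6,8}:1  {7,8}:1
  |U|=3: {4,6,8}:1  {5,7,8}:1  {6,7,8}:2
  |U|=4: {0,5,7,8}:1  {3,4,6,8}:1  {4,6,7,8}:3  {5,6,7,8}:3
  |U|=5: {0,5,6,7,8}:4  {2,3,4,6,8}:1  {3,4,6,7,8}:4  {4,5,6,7,8}:6
  |U|=6: {0,4,5,6,7,8}:10  {1,2,3,4,6,8}:1  {2,3,4,6,7,8}:5  {3,4,5,6,7,8}:10
  |U|=7: {0,3,4,5,6,7,8}:20  {1,2,3,4,6,7,8}:6  {2,3,4,5,6,7,8}:15
  start at 0(y): 21
  start at 1(z): 35
sum over floor = 56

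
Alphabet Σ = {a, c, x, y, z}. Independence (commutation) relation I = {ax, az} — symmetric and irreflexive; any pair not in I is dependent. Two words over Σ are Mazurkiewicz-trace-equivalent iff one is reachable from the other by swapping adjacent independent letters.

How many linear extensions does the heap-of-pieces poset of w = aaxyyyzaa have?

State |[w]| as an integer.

piece 0:a — minimal
piece 1:a rests on {0:a}
piece 2:x — minimal
piece 3:y rests on {1:a, 2:x}
piece 4:y rests on {3:y}
piece 5:y rests on {4:y}
piece 6:z rests on {5:y}
piece 7:a rests on {5:y}
piece 8:a rests on {7:a}
minimal pieces: {0:a, 2:x}
ways to finish when only these pieces remain (= sum over removing one remaining piece with nothing left below it):
  1 left: {6}→1  {8}→1
  2 left: {6,8}→2  {7,8}→1
  3 left: {6,7,8}→3
  4 left: {5,6,7,8}→3
  5 left: {4,5,6,7,8}→3
  6 left: {3,4,5,6,7,8}→3
  7 left: {1,3,4,5,6,7,8}→3  {2,3,4,5,6,7,8}→3
  placing 0:a first → 6 extensions
  placing 2:x first → 3 extensions
total linear extensions = 9

9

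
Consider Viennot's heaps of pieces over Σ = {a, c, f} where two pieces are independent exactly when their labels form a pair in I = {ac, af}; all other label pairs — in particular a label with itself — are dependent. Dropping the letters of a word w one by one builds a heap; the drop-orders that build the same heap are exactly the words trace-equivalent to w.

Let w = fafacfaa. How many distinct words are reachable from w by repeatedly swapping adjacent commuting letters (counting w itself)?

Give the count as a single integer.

drop 0:f onto floor
drop 1:a onto floor
drop 2:f onto {0:f}
drop 3:a onto {1:a}
drop 4:c onto {2:f}
drop 5:f onto {4:c}
drop 6:a onto {3:a}
drop 7:a onto {6:a}
ground layer = {0:f, 1:a}
drop-orders for the pieces not yet dropped (sum over which currently-grounded one goes next):
  1 to go: {5} 1  {7} 1
  2 to go: {4,5} 1  {5,7} 2  {6,7} 1
  3 to go: {2,4,5} 1  {3,6,7} 1  {4,5,7} 3  {5,6,7} 3
  4 to go: {0,2,4,5} 1  {1,3,6,7} 1  {2,4,5,7} 4  {3,5,6,7} 4  {4,5,6,7} 6
  5 to go: {0,2,4,5,7} 5  {1,3,5,6,7} 5  {2,4,5,6,7} 10  {3,4,5,6,7} 10
  6 to go: {0,2,4,5,6,7} 15  {1,3,4,5,6,7} 15  {2,3,4,5,6,7} 20
  if 0:f drops first: 35 orders
  if 1:a drops first: 35 orders
heap linearizations: 70

70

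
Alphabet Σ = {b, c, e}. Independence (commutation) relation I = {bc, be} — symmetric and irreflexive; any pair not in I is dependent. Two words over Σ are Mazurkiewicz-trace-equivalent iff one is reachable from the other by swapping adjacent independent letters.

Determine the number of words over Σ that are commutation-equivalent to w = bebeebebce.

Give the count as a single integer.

#0=b has no predecessor
#1=e has no predecessor
#2=b depends on [0:b]
#3=e depends on [1:e]
#4=e depends on [3:e]
#5=b depends on [2:b]
#6=e depends on [4:e]
#7=b depends on [5:b]
#8=c depends on [6:e]
#9=e depends on [8:c]
sources: [0:b, 1:e]
N(rest) = Σ N(rest − s) over sources s of rest; N(one piece) = 1:
  size 1 → [7]=1  [9]=1
  size 2 → [5,7]=1  [7,9]=2  [8,9]=1
  size 3 → [2,5,7]=1  [5,7,9]=3  [6,8,9]=1  [7,8,9]=3
  size 4 → [0,2,5,7]=1  [2,5,7,9]=4  [4,6,8,9]=1  [5,7,8,9]=6  [6,7,8,9]=4
  size 5 → [0,2,5,7,9]=5  [2,5,7,8,9]=10  [3,4,6,8,9]=1  [4,6,7,8,9]=5  [5,6,7,8,9]=10
  size 6 → [0,2,5,7,8,9]=15  [1,3,4,6,8,9]=1  [2,5,6,7,8,9]=20  [3,4,6,7,8,9]=6  [4,5,6,7,8,9]=15
  size 7 → [0,2,5,6,7,8,9]=35  [1,3,4,6,7,8,9]=7  [2,4,5,6,7,8,9]=35  [3,4,5,6,7,8,9]=21
  size 8 → [0,2,4,5,6,7,8,9]=70  [1,3,4,5,6,7,8,9]=28  [2,3,4,5,6,7,8,9]=56
  first=0(b) contributes 84
  first=1(e) contributes 126
|[w]| = 210

210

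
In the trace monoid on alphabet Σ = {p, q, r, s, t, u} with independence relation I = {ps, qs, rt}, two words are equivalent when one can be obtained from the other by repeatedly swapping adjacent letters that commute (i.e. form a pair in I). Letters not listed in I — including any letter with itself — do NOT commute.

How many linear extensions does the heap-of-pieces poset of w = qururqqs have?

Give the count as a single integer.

0(q) covers ∅
1(u) covers 0:q
2(r) covers 1:u
3(u) covers 2:r
4(r) covers 3:u
5(q) covers 4:r
6(q) covers 5:q
7(s) covers 4:r
floor of heap: 0:q
completions by unplaced set U, small U first (add the entries for U minus each lowest piece of U):
  |U|=1: {6}:1  {7}:1
  |U|=2: {5,6}:1  {6,7}:2
  |U|=3: {5,6,7}:3
  |U|=4: {4,5,6,7}:3
  |U|=5: {3,4,5,6,7}:3
  |U|=6: {2,3,4,5,6,7}:3
  start at 0(q): 3

3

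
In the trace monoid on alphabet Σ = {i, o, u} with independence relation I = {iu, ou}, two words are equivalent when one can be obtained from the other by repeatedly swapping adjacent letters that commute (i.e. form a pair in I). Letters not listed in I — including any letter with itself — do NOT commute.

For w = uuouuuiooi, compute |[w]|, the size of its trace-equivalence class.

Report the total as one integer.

#0=u has no predecessor
#1=u depends on [0:u]
#2=o has no predecessor
#3=u depends on [1:u]
#4=u depends on [3:u]
#5=u depends on [4:u]
#6=i depends on [2:o]
#7=o depends on [6:i]
#8=o depends on [7:o]
#9=i depends on [8:o]
sources: [0:u, 2:o]
N(rest) = Σ N(rest − s) over sources s of rest; N(one piece) = 1:
  size 1 → [5]=1  [9]=1
  size 2 → [4,5]=1  [5,9]=2  [8,9]=1
  size 3 → [3,4,5]=1  [4,5,9]=3  [5,8,9]=3  [7,8,9]=1
  size 4 → [1,3,4,5]=1  [3,4,5,9]=4  [4,5,8,9]=6  [5,7,8,9]=4  [6,7,8,9]=1
  size 5 → [0,1,3,4,5]=1  [1,3,4,5,9]=5  [2,6,7,8,9]=1  [3,4,5,8,9]=10  [4,5,7,8,9]=10  [5,6,7,8,9]=5
  size 6 → [0,1,3,4,5,9]=6  [1,3,4,5,8,9]=15  [2,5,6,7,8,9]=6  [3,4,5,7,8,9]=20  [4,5,6,7,8,9]=15
  size 7 → [0,1,3,4,5,8,9]=21  [1,3,4,5,7,8,9]=35  [2,4,5,6,7,8,9]=21  [3,4,5,6,7,8,9]=35
  size 8 → [0,1,3,4,5,7,8,9]=56  [1,3,4,5,6,7,8,9]=70  [2,3,4,5,6,7,8,9]=56
  first=0(u) contributes 126
  first=2(o) contributes 126
|[w]| = 252

252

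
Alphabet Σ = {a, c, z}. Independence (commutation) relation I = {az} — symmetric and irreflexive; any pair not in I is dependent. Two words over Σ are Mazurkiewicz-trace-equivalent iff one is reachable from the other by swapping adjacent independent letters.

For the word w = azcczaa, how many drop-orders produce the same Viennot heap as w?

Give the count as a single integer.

0(a) covers ∅
1(z) covers ∅
2(c) covers 0:a, 1:z
3(c) covers 2:c
4(z) covers 3:c
5(a) covers 3:c
6(a) covers 5:a
floor of heap: 0:a, 1:z
completions by unplaced set U, small U first (add the entries for U minus each lowest piece of U):
  |U|=1: {4}:1  {6}:1
  |U|=2: {4,6}:2  {5,6}:1
  |U|=3: {4,5,6}:3
  |U|=4: {3,4,5,6}:3
  |U|=5: {2,3,4,5,6}:3
  start at 0(a): 3
  start at 1(z): 3
sum over floor = 6

6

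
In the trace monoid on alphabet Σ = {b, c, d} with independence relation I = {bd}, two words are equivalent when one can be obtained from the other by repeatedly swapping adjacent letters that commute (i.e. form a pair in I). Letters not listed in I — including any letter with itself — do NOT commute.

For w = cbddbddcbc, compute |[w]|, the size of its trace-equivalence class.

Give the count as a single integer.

drop 0:c onto floor
drop 1:b onto {0:c}
drop 2:d onto {0:c}
drop 3:d onto {2:d}
drop 4:b onto {1:b}
drop 5:d onto {3:d}
drop 6:d onto {5:d}
drop 7:c onto {4:b, 6:d}
drop 8:b onto {7:c}
drop 9:c onto {8:b}
ground layer = {0:c}
drop-orders for the pieces not yet dropped (sum over which currently-grounded one goes next):
  1 to go: {9} 1
  2 to go: {8,9} 1
  3 to go: {7,8,9} 1
  4 to go: {4,7,8,9} 1  {6,7,8,9} 1
  5 to go: {1,4,7,8,9} 1  {4,6,7,8,9} 2  {5,6,7,8,9} 1
  6 to go: {1,4,6,7,8,9} 3  {3,5,6,7,8,9} 1  {4,5,6,7,8,9} 3
  7 to go: {1,4,5,6,7,8,9} 6  {2,3,5,6,7,8,9} 1  {3,4,5,6,7,8,9} 4
  8 to go: {1,3,4,5,6,7,8,9} 10  {2,3,4,5,6,7,8,9} 5
  if 0:c drops first: 15 orders

15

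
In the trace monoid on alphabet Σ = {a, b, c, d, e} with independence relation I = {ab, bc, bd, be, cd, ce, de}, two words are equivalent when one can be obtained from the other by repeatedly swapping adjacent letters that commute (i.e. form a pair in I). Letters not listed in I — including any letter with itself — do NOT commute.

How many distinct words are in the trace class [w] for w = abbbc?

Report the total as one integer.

drop 0:a onto floor
drop 1:b onto floor
drop 2:b onto {1:b}
drop 3:b onto {2:b}
drop 4:c onto {0:a}
ground layer = {0:a, 1:b}
drop-orders for the pieces not yet dropped (sum over which currently-grounded one goes next):
  1 to go: {3} 1  {4} 1
  2 to go: {0,4} 1  {2,3} 1  {3,4} 2
  3 to go: {0,3,4} 3  {1,2,3} 1  {2,3,4} 3
  if 0:a drops first: 4 orders
  if 1:b drops first: 6 orders
heap linearizations: 10

10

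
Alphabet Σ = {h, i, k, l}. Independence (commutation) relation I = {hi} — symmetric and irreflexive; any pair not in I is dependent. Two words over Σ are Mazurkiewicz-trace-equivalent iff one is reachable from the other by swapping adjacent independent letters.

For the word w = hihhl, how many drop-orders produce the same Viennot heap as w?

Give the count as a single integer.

4

0(h) covers ∅
1(i) covers ∅
2(h) covers 0:h
3(h) covers 2:h
4(l) covers 1:i, 3:h
floor of heap: 0:h, 1:i
completions by unplaced set U, small U first (add the entries for U minus each lowest piece of U):
  |U|=1: {4}:1
  |U|=2: {1,4}:1  {3,4}:1
  |U|=3: {1,3,4}:2  {2,3,4}:1
  start at 0(h): 3
  start at 1(i): 1
sum over floor = 4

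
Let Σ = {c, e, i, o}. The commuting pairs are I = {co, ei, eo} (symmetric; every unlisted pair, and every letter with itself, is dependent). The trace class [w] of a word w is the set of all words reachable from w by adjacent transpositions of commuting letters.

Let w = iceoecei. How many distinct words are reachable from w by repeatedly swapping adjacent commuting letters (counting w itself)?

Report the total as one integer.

piece 0:i — minimal
piece 1:c rests on {0:i}
piece 2:e rests on {1:c}
piece 3:o rests on {0:i}
piece 4:e rests on {2:e}
piece 5:c rests on {4:e}
piece 6:e rests on {5:c}
piece 7:i rests on {3:o, 5:c}
minimal pieces: {0:i}
ways to finish when only these pieces remain (= sum over removing one remaining piece with nothing left below it):
  1 left: {6}→1  {7}→1
  2 left: {3,7}→1  {6,7}→2
  3 left: {3,6,7}→3  {5,6,7}→2
  4 left: {3,5,6,7}→5  {4,5,6,7}→2
  5 left: {2,4,5,6,7}→2  {3,4,5,6,7}→7
  6 left: {1,2,4,5,6,7}→2  {2,3,4,5,6,7}→9
  placing 0:i first → 11 extensions

11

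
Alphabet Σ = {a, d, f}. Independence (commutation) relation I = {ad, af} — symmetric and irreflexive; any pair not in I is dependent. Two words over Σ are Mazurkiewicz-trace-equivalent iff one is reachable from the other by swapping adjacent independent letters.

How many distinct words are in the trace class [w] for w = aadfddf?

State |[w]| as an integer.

piece 0:a — minimal
piece 1:a rests on {0:a}
piece 2:d — minimal
piece 3:f rests on {2:d}
piece 4:d rests on {3:f}
piece 5:d rests on {4:d}
piece 6:f rests on {5:d}
minimal pieces: {0:a, 2:d}
ways to finish when only these pieces remain (= sum over removing one remaining piece with nothing left below it):
  1 left: {1}→1  {6}→1
  2 left: {0,1}→1  {1,6}→2  {5,6}→1
  3 left: {0,1,6}→3  {1,5,6}→3  {4,5,6}→1
  4 left: {0,1,5,6}→6  {1,4,5,6}→4  {3,4,5,6}→1
  5 left: {0,1,4,5,6}→10  {1,3,4,5,6}→5  {2,3,4,5,6}→1
  placing 0:a first → 6 extensions
  placing 2:d first → 15 extensions
total linear extensions = 21

21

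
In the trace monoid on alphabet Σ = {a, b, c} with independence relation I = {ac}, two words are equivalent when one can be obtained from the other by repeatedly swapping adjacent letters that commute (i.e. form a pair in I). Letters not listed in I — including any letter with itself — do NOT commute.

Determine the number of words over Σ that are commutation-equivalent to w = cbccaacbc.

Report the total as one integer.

piece 0:c — minimal
piece 1:b rests on {0:c}
piece 2:c rests on {1:b}
piece 3:c rests on {2:c}
piece 4:a rests on {1:b}
piece 5:a rests on {4:a}
piece 6:c rests on {3:c}
piece 7:b rests on {5:a, 6:c}
piece 8:c rests on {7:b}
minimal pieces: {0:c}
ways to finish when only these pieces remain (= sum over removing one remaining piece with nothing left below it):
  1 left: {8}→1
  2 left: {7,8}→1
  3 left: {5,7,8}→1  {6,7,8}→1
  4 left: {3,6,7,8}→1  {4,5,7,8}→1  {5,6,7,8}→2
  5 left: {2,3,6,7,8}→1  {3,5,6,7,8}→3  {4,5,6,7,8}→3
  6 left: {2,3,5,6,7,8}→4  {3,4,5,6,7,8}→6
  7 left: {2,3,4,5,6,7,8}→10
  placing 0:c first → 10 extensions

10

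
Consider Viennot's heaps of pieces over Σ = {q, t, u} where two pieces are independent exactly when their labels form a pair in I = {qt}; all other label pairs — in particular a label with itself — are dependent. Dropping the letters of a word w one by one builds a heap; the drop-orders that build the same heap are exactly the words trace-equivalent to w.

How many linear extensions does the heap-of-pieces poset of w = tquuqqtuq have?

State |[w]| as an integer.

6

piece 0:t — minimal
piece 1:q — minimal
piece 2:u rests on {0:t, 1:q}
piece 3:u rests on {2:u}
piece 4:q rests on {3:u}
piece 5:q rests on {4:q}
piece 6:t rests on {3:u}
piece 7:u rests on {5:q, 6:t}
piece 8:q rests on {7:u}
minimal pieces: {0:t, 1:q}
ways to finish when only these pieces remain (= sum over removing one remaining piece with nothing left below it):
  1 left: {8}→1
  2 left: {7,8}→1
  3 left: {5,7,8}→1  {6,7,8}→1
  4 left: {4,5,7,8}→1  {5,6,7,8}→2
  5 left: {4,5,6,7,8}→3
  6 left: {3,4,5,6,7,8}→3
  7 left: {2,3,4,5,6,7,8}→3
  placing 0:t first → 3 extensions
  placing 1:q first → 3 extensions
total linear extensions = 6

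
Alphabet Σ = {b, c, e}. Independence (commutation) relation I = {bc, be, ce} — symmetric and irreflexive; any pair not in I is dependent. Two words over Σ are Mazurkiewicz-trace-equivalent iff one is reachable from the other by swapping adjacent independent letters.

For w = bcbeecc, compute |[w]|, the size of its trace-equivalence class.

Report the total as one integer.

210

#0=b has no predecessor
#1=c has no predecessor
#2=b depends on [0:b]
#3=e has no predecessor
#4=e depends on [3:e]
#5=c depends on [1:c]
#6=c depends on [5:c]
sources: [0:b, 1:c, 3:e]
N(rest) = Σ N(rest − s) over sources s of rest; N(one piece) = 1:
  size 1 → [2]=1  [4]=1  [6]=1
  size 2 → [0,2]=1  [2,4]=2  [2,6]=2  [3,4]=1  [4,6]=2  [5,6]=1
  size 3 → [0,2,4]=3  [0,2,6]=3  [1,5,6]=1  [2,3,4]=3  [2,4,6]=6  [2,5,6]=3  [3,4,6]=3  [4,5,6]=3
  size 4 → [0,2,3,4]=6  [0,2,4,6]=12  [0,2,5,6]=6  [1,2,5,6]=4  [1,4,5,6]=4  [2,3,4,6]=12  [2,4,5,6]=12  [3,4,5,6]=6
  size 5 → [0,1,2,5,6]=10  [0,2,3,4,6]=30  [0,2,4,5,6]=30  [1,2,4,5,6]=20  [1,3,4,5,6]=10  [2,3,4,5,6]=30
  first=0(b) contributes 60
  first=1(c) contributes 90
  first=3(e) contributes 60
|[w]| = 210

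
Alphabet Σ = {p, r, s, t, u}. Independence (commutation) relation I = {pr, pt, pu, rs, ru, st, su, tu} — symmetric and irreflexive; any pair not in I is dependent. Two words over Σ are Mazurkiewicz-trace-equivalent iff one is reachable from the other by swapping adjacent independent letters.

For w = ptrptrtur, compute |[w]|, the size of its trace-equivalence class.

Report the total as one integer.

#0=p has no predecessor
#1=t has no predecessor
#2=r depends on [1:t]
#3=p depends on [0:p]
#4=t depends on [2:r]
#5=r depends on [4:t]
#6=t depends on [5:r]
#7=u has no predecessor
#8=r depends on [6:t]
sources: [0:p, 1:t, 7:u]
N(rest) = Σ N(rest − s) over sources s of rest; N(one piece) = 1:
  size 1 → [3]=1  [7]=1  [8]=1
  size 2 → [0,3]=1  [3,7]=2  [3,8]=2  [6,8]=1  [7,8]=2
  size 3 → [0,3,7]=3  [0,3,8]=3  [3,6,8]=3  [3,7,8]=6  [5,6,8]=1  [6,7,8]=3
  size 4 → [0,3,6,8]=6  [0,3,7,8]=12  [3,5,6,8]=4  [3,6,7,8]=12  [4,5,6,8]=1  [5,6,7,8]=4
  size 5 → [0,3,5,6,8]=10  [0,3,6,7,8]=30  [2,4,5,6,8]=1  [3,4,5,6,8]=5  [3,5,6,7,8]=20  [4,5,6,7,8]=5
  size 6 → [0,3,4,5,6,8]=15  [0,3,5,6,7,8]=60  [1,2,4,5,6,8]=1  [2,3,4,5,6,8]=6  [2,4,5,6,7,8]=6  [3,4,5,6,7,8]=30
  size 7 → [0,2,3,4,5,6,8]=21  [0,3,4,5,6,7,8]=105  [1,2,3,4,5,6,8]=7  [1,2,4,5,6,7,8]=7  [2,3,4,5,6,7,8]=42
  first=0(p) contributes 56
  first=1(t) contributes 168
  first=7(u) contributes 28
|[w]| = 252

252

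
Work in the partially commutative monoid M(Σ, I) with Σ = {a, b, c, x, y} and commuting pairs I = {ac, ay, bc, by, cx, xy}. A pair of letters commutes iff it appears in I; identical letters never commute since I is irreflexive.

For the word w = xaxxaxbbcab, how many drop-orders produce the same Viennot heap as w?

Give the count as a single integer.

11

piece 0:x — minimal
piece 1:a rests on {0:x}
piece 2:x rests on {1:a}
piece 3:x rests on {2:x}
piece 4:a rests on {3:x}
piece 5:x rests on {4:a}
piece 6:b rests on {5:x}
piece 7:b rests on {6:b}
piece 8:c — minimal
piece 9:a rests on {7:b}
piece 10:b rests on {9:a}
minimal pieces: {0:x, 8:c}
ways to finish when only these pieces remain (= sum over removing one remaining piece with nothing left below it):
  1 left: {8}→1  {10}→1
  2 left: {8,10}→2  {9,10}→1
  3 left: {7,9,10}→1  {8,9,10}→3
  4 left: {6,7,9,10}→1  {7,8,9,10}→4
  5 left: {5,6,7,9,10}→1  {6,7,8,9,10}→5
  6 left: {4,5,6,7,9,10}→1  {5,6,7,8,9,10}→6
  7 left: {3,4,5,6,7,9,10}→1  {4,5,6,7,8,9,10}→7
  8 left: {2,3,4,5,6,7,9,10}→1  {3,4,5,6,7,8,9,10}→8
  9 left: {1,2,3,4,5,6,7,9,10}→1  {2,3,4,5,6,7,8,9,10}→9
  placing 0:x first → 10 extensions
  placing 8:c first → 1 extensions
total linear extensions = 11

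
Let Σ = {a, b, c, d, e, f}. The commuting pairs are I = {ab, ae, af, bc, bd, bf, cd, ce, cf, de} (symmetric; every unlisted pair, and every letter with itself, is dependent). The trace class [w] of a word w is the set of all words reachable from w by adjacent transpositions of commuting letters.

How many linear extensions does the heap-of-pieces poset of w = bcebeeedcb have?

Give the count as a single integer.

#0=b has no predecessor
#1=c has no predecessor
#2=e depends on [0:b]
#3=b depends on [2:e]
#4=e depends on [3:b]
#5=e depends on [4:e]
#6=e depends on [5:e]
#7=d has no predecessor
#8=c depends on [1:c]
#9=b depends on [6:e]
sources: [0:b, 1:c, 7:d]
N(rest) = Σ N(rest − s) over sources s of rest; N(one piece) = 1:
  size 1 → [7]=1  [8]=1  [9]=1
  size 2 → [1,8]=1  [6,9]=1  [7,8]=2  [7,9]=2  [8,9]=2
  size 3 → [1,7,8]=3  [1,8,9]=3  [5,6,9]=1  [6,7,9]=3  [6,8,9]=3  [7,8,9]=6
  size 4 → [1,6,8,9]=6  [1,7,8,9]=12  [4,5,6,9]=1  [5,6,7,9]=4  [5,6,8,9]=4  [6,7,8,9]=12
  size 5 → [1,5,6,8,9]=10  [1,6,7,8,9]=30  [3,4,5,6,9]=1  [4,5,6,7,9]=5  [4,5,6,8,9]=5  [5,6,7,8,9]=20
  size 6 → [1,4,5,6,8,9]=15  [1,5,6,7,8,9]=60  [2,3,4,5,6,9]=1  [3,4,5,6,7,9]=6  [3,4,5,6,8,9]=6  [4,5,6,7,8,9]=30
  size 7 → [0,2,3,4,5,6,9]=1  [1,3,4,5,6,8,9]=21  [1,4,5,6,7,8,9]=105  [2,3,4,5,6,7,9]=7  [2,3,4,5,6,8,9]=7  [3,4,5,6,7,8,9]=42
  size 8 → [0,2,3,4,5,6,7,9]=8  [0,2,3,4,5,6,8,9]=8  [1,2,3,4,5,6,8,9]=28  [1,3,4,5,6,7,8,9]=168  [2,3,4,5,6,7,8,9]=56
  first=0(b) contributes 252
  first=1(c) contributes 72
  first=7(d) contributes 36
|[w]| = 360

360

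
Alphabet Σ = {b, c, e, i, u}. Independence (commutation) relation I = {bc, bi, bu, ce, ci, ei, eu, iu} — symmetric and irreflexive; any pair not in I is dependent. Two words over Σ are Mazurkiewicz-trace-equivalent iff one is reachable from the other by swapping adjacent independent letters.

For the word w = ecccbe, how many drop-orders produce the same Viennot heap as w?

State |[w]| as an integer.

20

#0=e has no predecessor
#1=c has no predecessor
#2=c depends on [1:c]
#3=c depends on [2:c]
#4=b depends on [0:e]
#5=e depends on [4:b]
sources: [0:e, 1:c]
N(rest) = Σ N(rest − s) over sources s of rest; N(one piece) = 1:
  size 1 → [3]=1  [5]=1
  size 2 → [2,3]=1  [3,5]=2  [4,5]=1
  size 3 → [0,4,5]=1  [1,2,3]=1  [2,3,5]=3  [3,4,5]=3
  size 4 → [0,3,4,5]=4  [1,2,3,5]=4  [2,3,4,5]=6
  first=0(e) contributes 10
  first=1(c) contributes 10
|[w]| = 20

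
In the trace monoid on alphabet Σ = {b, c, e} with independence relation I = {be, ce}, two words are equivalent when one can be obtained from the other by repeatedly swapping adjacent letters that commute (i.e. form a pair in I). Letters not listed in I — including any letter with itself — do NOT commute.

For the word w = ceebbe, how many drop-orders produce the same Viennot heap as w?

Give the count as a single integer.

piece 0:c — minimal
piece 1:e — minimal
piece 2:e rests on {1:e}
piece 3:b rests on {0:c}
piece 4:b rests on {3:b}
piece 5:e rests on {2:e}
minimal pieces: {0:c, 1:e}
ways to finish when only these pieces remain (= sum over removing one remaining piece with nothing left below it):
  1 left: {4}→1  {5}→1
  2 left: {2,5}→1  {3,4}→1  {4,5}→2
  3 left: {0,3,4}→1  {1,2,5}→1  {2,4,5}→3  {3,4,5}→3
  4 left: {0,3,4,5}→4  {1,2,4,5}→4  {2,3,4,5}→6
  placing 0:c first → 10 extensions
  placing 1:e first → 10 extensions
total linear extensions = 20

20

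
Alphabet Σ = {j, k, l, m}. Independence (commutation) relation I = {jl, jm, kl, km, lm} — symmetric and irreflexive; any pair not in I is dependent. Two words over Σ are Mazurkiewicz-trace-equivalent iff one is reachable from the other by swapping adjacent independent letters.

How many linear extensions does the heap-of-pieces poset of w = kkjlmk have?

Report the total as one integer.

drop 0:k onto floor
drop 1:k onto {0:k}
drop 2:j onto {1:k}
drop 3:l onto floor
drop 4:m onto floor
drop 5:k onto {2:j}
ground layer = {0:k, 3:l, 4:m}
drop-orders for the pieces not yet dropped (sum over which currently-grounded one goes next):
  1 to go: {3} 1  {4} 1  {5} 1
  2 to go: {2,5} 1  {3,4} 2  {3,5} 2  {4,5} 2
  3 to go: {1,2,5} 1  {2,3,5} 3  {2,4,5} 3  {3,4,5} 6
  4 to go: {0,1,2,5} 1  {1,2,3,5} 4  {1,2,4,5} 4  {2,3,4,5} 12
  if 0:k drops first: 20 orders
  if 3:l drops first: 5 orders
  if 4:m drops first: 5 orders
heap linearizations: 30

30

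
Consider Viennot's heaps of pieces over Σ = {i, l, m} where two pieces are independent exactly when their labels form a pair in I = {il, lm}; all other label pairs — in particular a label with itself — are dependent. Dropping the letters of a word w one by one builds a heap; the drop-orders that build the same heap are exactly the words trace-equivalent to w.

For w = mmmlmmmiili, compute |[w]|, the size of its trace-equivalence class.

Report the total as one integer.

0(m) covers ∅
1(m) covers 0:m
2(m) covers 1:m
3(l) covers ∅
4(m) covers 2:m
5(m) covers 4:m
6(m) covers 5:m
7(i) covers 6:m
8(i) covers 7:i
9(l) covers 3:l
10(i) covers 8:i
floor of heap: 0:m, 3:l
completions by unplaced set U, small U first (add the entries for U minus each lowest piece of U):
  |U|=1: {9}:1  {10}:1
  |U|=2: {3,9}:1  {8,10}:1  {9,10}:2
  |U|=3: {3,9,10}:3  {7,8,10}:1  {8,9,10}:3
  |U|=4: {3,8,9,10}:6  {6,7,8,10}:1  {7,8,9,10}:4
  |U|=5: {3,7,8,9,10}:10  {5,6,7,8,10}:1  {6,7,8,9,10}:5
  |U|=6: {3,6,7,8,9,10}:15  {4,5,6,7,8,10}:1  {5,6,7,8,9,10}:6
  |U|=7: {2,4,5,6,7,8,10}:1  {3,5,6,7,8,9,10}:21  {4,5,6,7,8,9,10}:7
  |U|=8: {1,2,4,5,6,7,8,10}:1  {2,4,5,6,7,8,9,10}:8  {3,4,5,6,7,8,9,10}:28
  |U|=9: {0,1,2,4,5,6,7,8,10}:1  {1,2,4,5,6,7,8,9,10}:9  {2,3,4,5,6,7,8,9,10}:36
  start at 0(m): 45
  start at 3(l): 10
sum over floor = 55

55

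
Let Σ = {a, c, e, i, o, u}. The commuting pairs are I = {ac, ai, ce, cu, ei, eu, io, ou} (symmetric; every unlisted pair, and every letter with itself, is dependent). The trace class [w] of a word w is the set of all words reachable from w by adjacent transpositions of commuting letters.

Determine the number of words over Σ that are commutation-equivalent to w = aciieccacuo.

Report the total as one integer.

0(a) covers ∅
1(c) covers ∅
2(i) covers 1:c
3(i) covers 2:i
4(e) covers 0:a
5(c) covers 3:i
6(c) covers 5:c
7(a) covers 4:e
8(c) covers 6:c
9(u) covers 3:i, 7:a
10(o) covers 7:a, 8:c
floor of heap: 0:a, 1:c
completions by unplaced set U, small U first (add the entries for U minus each lowest piece of U):
  |U|=1: {9}:1  {10}:1
  |U|=2: {8,10}:1  {9,10}:2
  |U|=3: {6,8,10}:1  {7,9,10}:2  {8,9,10}:3
  |U|=4: {4,7,9,10}:2  {5,6,8,10}:1  {6,8,9,10}:4  {7,8,9,10}:5
  |U|=5: {0,4,7,9,10}:2  {4,7,8,9,10}:7  {5,6,8,9,10}:5  {6,7,8,9,10}:9
  |U|=6: {0,4,7,8,9,10}:9  {3,5,6,8,9,10}:5  {4,6,7,8,9,10}:16  {5,6,7,8,9,10}:14
  |U|=7: {0,4,6,7,8,9,10}:25  {2,3,5,6,8,9,10}:5  {3,5,6,7,8,9,10}:19  {4,5,6,7,8,9,10}:30
  |U|=8: {0,4,5,6,7,8,9,10}:55  {1,2,3,5,6,8,9,10}:5  {2,3,5,6,7,8,9,10}:24  {3,4,5,6,7,8,9,10}:49
  |U|=9: {0,3,4,5,6,7,8,9,10}:104  {1,2,3,5,6,7,8,9,10}:29  {2,3,4,5,6,7,8,9,10}:73
  start at 0(a): 102
  start at 1(c): 177
sum over floor = 279

279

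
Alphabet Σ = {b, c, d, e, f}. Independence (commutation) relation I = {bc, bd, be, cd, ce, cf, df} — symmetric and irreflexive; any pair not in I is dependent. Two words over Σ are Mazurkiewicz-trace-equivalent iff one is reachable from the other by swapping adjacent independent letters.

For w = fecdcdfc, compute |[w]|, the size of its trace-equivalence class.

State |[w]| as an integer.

168

piece 0:f — minimal
piece 1:e rests on {0:f}
piece 2:c — minimal
piece 3:d rests on {1:e}
piece 4:c rests on {2:c}
piece 5:d rests on {3:d}
piece 6:f rests on {1:e}
piece 7:c rests on {4:c}
minimal pieces: {0:f, 2:c}
ways to finish when only these pieces remain (= sum over removing one remaining piece with nothing left below it):
  1 left: {5}→1  {6}→1  {7}→1
  2 left: {3,5}→1  {4,7}→1  {5,6}→2  {5,7}→2  {6,7}→2
  3 left: {2,4,7}→1  {3,5,6}→3  {3,5,7}→3  {4,5,7}→3  {4,6,7}→3  {5,6,7}→6
  4 left: {1,3,5,6}→3  {2,4,5,7}→4  {2,4,6,7}→4  {3,4,5,7}→6  {3,5,6,7}→12  {4,5,6,7}→12
  5 left: {0,1,3,5,6}→3  {1,3,5,6,7}→15  {2,3,4,5,7}→10  {2,4,5,6,7}→20  {3,4,5,6,7}→30
  6 left: {0,1,3,5,6,7}→18  {1,3,4,5,6,7}→45  {2,3,4,5,6,7}→60
  placing 0:f first → 105 extensions
  placing 2:c first → 63 extensions
total linear extensions = 168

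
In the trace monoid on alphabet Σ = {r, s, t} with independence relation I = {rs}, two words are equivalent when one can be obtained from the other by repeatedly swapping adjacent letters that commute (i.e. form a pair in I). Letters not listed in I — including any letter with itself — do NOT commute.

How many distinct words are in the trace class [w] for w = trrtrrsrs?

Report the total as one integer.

0(t) covers ∅
1(r) covers 0:t
2(r) covers 1:r
3(t) covers 2:r
4(r) covers 3:t
5(r) covers 4:r
6(s) covers 3:t
7(r) covers 5:r
8(s) covers 6:s
floor of heap: 0:t
completions by unplaced set U, small U first (add the entries for U minus each lowest piece of U):
  |U|=1: {7}:1  {8}:1
  |U|=2: {5,7}:1  {6,8}:1  {7,8}:2
  |U|=3: {4,5,7}:1  {5,7,8}:3  {6,7,8}:3
  |U|=4: {4,5,7,8}:4  {5,6,7,8}:6
  |U|=5: {4,5,6,7,8}:10
  |U|=6: {3,4,5,6,7,8}:10
  |U|=7: {2,3,4,5,6,7,8}:10
  start at 0(t): 10

10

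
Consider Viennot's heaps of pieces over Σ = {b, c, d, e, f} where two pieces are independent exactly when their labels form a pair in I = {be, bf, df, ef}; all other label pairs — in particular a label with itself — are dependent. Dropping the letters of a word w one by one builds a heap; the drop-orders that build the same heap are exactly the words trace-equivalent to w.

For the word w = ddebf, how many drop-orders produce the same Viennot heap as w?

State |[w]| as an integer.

10

drop 0:d onto floor
drop 1:d onto {0:d}
drop 2:e onto {1:d}
drop 3:b onto {1:d}
drop 4:f onto floor
ground layer = {0:d, 4:f}
drop-orders for the pieces not yet dropped (sum over which currently-grounded one goes next):
  1 to go: {2} 1  {3} 1  {4} 1
  2 to go: {2,3} 2  {2,4} 2  {3,4} 2
  3 to go: {1,2,3} 2  {2,3,4} 6
  if 0:d drops first: 8 orders
  if 4:f drops first: 2 orders
heap linearizations: 10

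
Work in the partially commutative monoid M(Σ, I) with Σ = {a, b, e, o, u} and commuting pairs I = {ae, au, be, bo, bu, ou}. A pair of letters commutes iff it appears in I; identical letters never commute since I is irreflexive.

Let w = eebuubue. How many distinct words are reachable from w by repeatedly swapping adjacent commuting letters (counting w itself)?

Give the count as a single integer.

#0=e has no predecessor
#1=e depends on [0:e]
#2=b has no predecessor
#3=u depends on [1:e]
#4=u depends on [3:u]
#5=b depends on [2:b]
#6=u depends on [4:u]
#7=e depends on [6:u]
sources: [0:e, 2:b]
N(rest) = Σ N(rest − s) over sources s of rest; N(one piece) = 1:
  size 1 → [5]=1  [7]=1
  size 2 → [2,5]=1  [5,7]=2  [6,7]=1
  size 3 → [2,5,7]=3  [4,6,7]=1  [5,6,7]=3
  size 4 → [2,5,6,7]=6  [3,4,6,7]=1  [4,5,6,7]=4
  size 5 → [1,3,4,6,7]=1  [2,4,5,6,7]=10  [3,4,5,6,7]=5
  size 6 → [0,1,3,4,6,7]=1  [1,3,4,5,6,7]=6  [2,3,4,5,6,7]=15
  first=0(e) contributes 21
  first=2(b) contributes 7
|[w]| = 28

28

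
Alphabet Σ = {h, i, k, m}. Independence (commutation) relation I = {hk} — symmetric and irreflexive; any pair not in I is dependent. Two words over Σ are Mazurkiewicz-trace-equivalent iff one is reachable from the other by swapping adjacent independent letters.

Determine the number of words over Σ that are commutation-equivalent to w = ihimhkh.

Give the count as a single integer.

0(i) covers ∅
1(h) covers 0:i
2(i) covers 1:h
3(m) covers 2:i
4(h) covers 3:m
5(k) covers 3:m
6(h) covers 4:h
floor of heap: 0:i
completions by unplaced set U, small U first (add the entries for U minus each lowest piece of U):
  |U|=1: {5}:1  {6}:1
  |U|=2: {4,6}:1  {5,6}:2
  |U|=3: {4,5,6}:3
  |U|=4: {3,4,5,6}:3
  |U|=5: {2,3,4,5,6}:3
  start at 0(i): 3

3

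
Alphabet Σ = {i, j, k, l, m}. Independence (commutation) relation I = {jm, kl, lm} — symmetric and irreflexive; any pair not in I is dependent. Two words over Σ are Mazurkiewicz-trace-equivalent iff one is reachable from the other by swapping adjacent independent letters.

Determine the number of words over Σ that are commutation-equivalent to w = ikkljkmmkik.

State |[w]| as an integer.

3

piece 0:i — minimal
piece 1:k rests on {0:i}
piece 2:k rests on {1:k}
piece 3:l rests on {0:i}
piece 4:j rests on {2:k, 3:l}
piece 5:k rests on {4:j}
piece 6:m rests on {5:k}
piece 7:m rests on {6:m}
piece 8:k rests on {7:m}
piece 9:i rests on {8:k}
piece 10:k rests on {9:i}
minimal pieces: {0:i}
ways to finish when only these pieces remain (= sum over removing one remaining piece with nothing left below it):
  1 left: {10}→1
  2 left: {9,10}→1
  3 left: {8,9,10}→1
  4 left: {7,8,9,10}→1
  5 left: {6,7,8,9,10}→1
  6 left: {5,6,7,8,9,10}→1
  7 left: {4,5,6,7,8,9,10}→1
  8 left: {2,4,5,6,7,8,9,10}→1  {3,4,5,6,7,8,9,10}→1
  9 left: {1,2,4,5,6,7,8,9,10}→1  {2,3,4,5,6,7,8,9,10}→2
  placing 0:i first → 3 extensions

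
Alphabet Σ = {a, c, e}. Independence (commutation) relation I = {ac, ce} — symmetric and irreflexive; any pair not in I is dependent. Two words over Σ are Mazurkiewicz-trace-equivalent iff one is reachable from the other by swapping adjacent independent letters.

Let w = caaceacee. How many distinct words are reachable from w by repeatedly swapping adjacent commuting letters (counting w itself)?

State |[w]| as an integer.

84

drop 0:c onto floor
drop 1:a onto floor
drop 2:a onto {1:a}
drop 3:c onto {0:c}
drop 4:e onto {2:a}
drop 5:a onto {4:e}
drop 6:c onto {3:c}
drop 7:e onto {5:a}
drop 8:e onto {7:e}
ground layer = {0:c, 1:a}
drop-orders for the pieces not yet dropped (sum over which currently-grounded one goes next):
  1 to go: {6} 1  {8} 1
  2 to go: {3,6} 1  {6,8} 2  {7,8} 1
  3 to go: {0,3,6} 1  {3,6,8} 3  {5,7,8} 1  {6,7,8} 3
  4 to go: {0,3,6,8} 4  {3,6,7,8} 6  {4,5,7,8} 1  {5,6,7,8} 4
  5 to go: {0,3,6,7,8} 10  {2,4,5,7,8} 1  {3,5,6,7,8} 10  {4,5,6,7,8} 5
  6 to go: {0,3,5,6,7,8} 20  {1,2,4,5,7,8} 1  {2,4,5,6,7,8} 6  {3,4,5,6,7,8} 15
  7 to go: {0,3,4,5,6,7,8} 35  {1,2,4,5,6,7,8} 7  {2,3,4,5,6,7,8} 21
  if 0:c drops first: 28 orders
  if 1:a drops first: 56 orders
heap linearizations: 84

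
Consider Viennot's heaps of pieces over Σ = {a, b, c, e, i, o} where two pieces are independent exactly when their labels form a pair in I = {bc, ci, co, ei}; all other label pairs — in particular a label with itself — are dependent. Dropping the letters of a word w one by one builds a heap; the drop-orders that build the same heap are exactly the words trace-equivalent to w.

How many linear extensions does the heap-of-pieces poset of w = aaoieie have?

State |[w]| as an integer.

6

#0=a has no predecessor
#1=a depends on [0:a]
#2=o depends on [1:a]
#3=i depends on [2:o]
#4=e depends on [2:o]
#5=i depends on [3:i]
#6=e depends on [4:e]
sources: [0:a]
N(rest) = Σ N(rest − s) over sources s of rest; N(one piece) = 1:
  size 1 → [5]=1  [6]=1
  size 2 → [3,5]=1  [4,6]=1  [5,6]=2
  size 3 → [3,5,6]=3  [4,5,6]=3
  size 4 → [3,4,5,6]=6
  size 5 → [2,3,4,5,6]=6
  first=0(a) contributes 6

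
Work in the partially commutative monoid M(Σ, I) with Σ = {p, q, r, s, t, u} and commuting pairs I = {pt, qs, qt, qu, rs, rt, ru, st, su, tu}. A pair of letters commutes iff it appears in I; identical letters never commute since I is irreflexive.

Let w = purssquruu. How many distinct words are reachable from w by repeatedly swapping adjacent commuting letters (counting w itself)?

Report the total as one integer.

1260

piece 0:p — minimal
piece 1:u rests on {0:p}
piece 2:r rests on {0:p}
piece 3:s rests on {0:p}
piece 4:s rests on {3:s}
piece 5:q rests on {2:r}
piece 6:u rests on {1:u}
piece 7:r rests on {5:q}
piece 8:u rests on {6:u}
piece 9:u rests on {8:u}
minimal pieces: {0:p}
ways to finish when only these pieces remain (= sum over removing one remaining piece with nothing left below it):
  1 left: {4}→1  {7}→1  {9}→1
  2 left: {3,4}→1  {4,7}→2  {4,9}→2  {5,7}→1  {7,9}→2  {8,9}→1
  3 left: {2,5,7}→1  {3,4,7}→3  {3,4,9}→3  {4,5,7}→3  {4,7,9}→6  {4,8,9}→3  {5,7,9}→3  {6,8,9}→1  {7,8,9}→3
  4 left: {1,6,8,9}→1  {2,4,5,7}→4  {2,5,7,9}→4  {3,4,5,7}→6  {3,4,7,9}→12  {3,4,8,9}→6  {4,5,7,9}→12  {4,6,8,9}→4  {4,7,8,9}→12  {5,7,8,9}→6  {6,7,8,9}→4
  5 left: {1,4,6,8,9}→5  {1,6,7,8,9}→5  {2,3,4,5,7}→10  {2,4,5,7,9}→20  {2,5,7,8,9}→10  {3,4,5,7,9}→30  {3,4,6,8,9}→10  {3,4,7,8,9}→30  {4,5,7,8,9}→30  {4,6,7,8,9}→20  {5,6,7,8,9}→10
  6 left: {1,3,4,6,8,9}→15  {1,4,6,7,8,9}→30  {1,5,6,7,8,9}→15  {2,3,4,5,7,9}→60  {2,4,5,7,8,9}→60  {2,5,6,7,8,9}→20  {3,4,5,7,8,9}→90  {3,4,6,7,8,9}→60  {4,5,6,7,8,9}→60
  7 left: {1,2,5,6,7,8,9}→35  {1,3,4,6,7,8,9}→105  {1,4,5,6,7,8,9}→105  {2,3,4,5,7,8,9}→210  {2,4,5,6,7,8,9}→140  {3,4,5,6,7,8,9}→210
  8 left: {1,2,4,5,6,7,8,9}→280  {1,3,4,5,6,7,8,9}→420  {2,3,4,5,6,7,8,9}→560
  placing 0:p first → 1260 extensions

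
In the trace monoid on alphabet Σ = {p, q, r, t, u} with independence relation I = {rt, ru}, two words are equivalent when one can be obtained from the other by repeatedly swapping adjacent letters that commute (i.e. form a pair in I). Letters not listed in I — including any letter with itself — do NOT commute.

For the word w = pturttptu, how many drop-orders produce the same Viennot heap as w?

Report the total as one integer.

5

0(p) covers ∅
1(t) covers 0:p
2(u) covers 1:t
3(r) covers 0:p
4(t) covers 2:u
5(t) covers 4:t
6(p) covers 3:r, 5:t
7(t) covers 6:p
8(u) covers 7:t
floor of heap: 0:p
completions by unplaced set U, small U first (add the entries for U minus each lowest piece of U):
  |U|=1: {8}:1
  |U|=2: {7,8}:1
  |U|=3: {6,7,8}:1
  |U|=4: {3,6,7,8}:1  {5,6,7,8}:1
  |U|=5: {3,5,6,7,8}:2  {4,5,6,7,8}:1
  |U|=6: {2,4,5,6,7,8}:1  {3,4,5,6,7,8}:3
  |U|=7: {1,2,4,5,6,7,8}:1  {2,3,4,5,6,7,8}:4
  start at 0(p): 5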